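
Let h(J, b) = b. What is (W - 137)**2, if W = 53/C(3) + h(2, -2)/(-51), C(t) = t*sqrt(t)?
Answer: 147182476/7803 - 740410*sqrt(3)/459 ≈ 16068.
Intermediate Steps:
C(t) = t**(3/2)
W = 2/51 + 53*sqrt(3)/9 (W = 53/(3**(3/2)) - 2/(-51) = 53/((3*sqrt(3))) - 2*(-1/51) = 53*(sqrt(3)/9) + 2/51 = 53*sqrt(3)/9 + 2/51 = 2/51 + 53*sqrt(3)/9 ≈ 10.239)
(W - 137)**2 = ((2/51 + 53*sqrt(3)/9) - 137)**2 = (-6985/51 + 53*sqrt(3)/9)**2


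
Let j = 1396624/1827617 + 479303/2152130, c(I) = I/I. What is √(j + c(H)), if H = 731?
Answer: √30738374665663745149893010/3933269374210 ≈ 1.4096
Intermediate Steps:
c(I) = 1
j = 3881698720071/3933269374210 (j = 1396624*(1/1827617) + 479303*(1/2152130) = 1396624/1827617 + 479303/2152130 = 3881698720071/3933269374210 ≈ 0.98689)
√(j + c(H)) = √(3881698720071/3933269374210 + 1) = √(7814968094281/3933269374210) = √30738374665663745149893010/3933269374210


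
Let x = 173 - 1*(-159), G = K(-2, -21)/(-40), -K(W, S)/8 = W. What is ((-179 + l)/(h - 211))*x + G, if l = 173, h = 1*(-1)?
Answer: 2384/265 ≈ 8.9962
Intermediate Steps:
h = -1
K(W, S) = -8*W
G = -2/5 (G = -8*(-2)/(-40) = 16*(-1/40) = -2/5 ≈ -0.40000)
x = 332 (x = 173 + 159 = 332)
((-179 + l)/(h - 211))*x + G = ((-179 + 173)/(-1 - 211))*332 - 2/5 = -6/(-212)*332 - 2/5 = -6*(-1/212)*332 - 2/5 = (3/106)*332 - 2/5 = 498/53 - 2/5 = 2384/265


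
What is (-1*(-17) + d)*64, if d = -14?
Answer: 192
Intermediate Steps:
(-1*(-17) + d)*64 = (-1*(-17) - 14)*64 = (17 - 14)*64 = 3*64 = 192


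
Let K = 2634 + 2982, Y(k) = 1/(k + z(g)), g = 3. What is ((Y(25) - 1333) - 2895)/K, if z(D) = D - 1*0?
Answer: -39461/52416 ≈ -0.75284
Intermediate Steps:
z(D) = D (z(D) = D + 0 = D)
Y(k) = 1/(3 + k) (Y(k) = 1/(k + 3) = 1/(3 + k))
K = 5616
((Y(25) - 1333) - 2895)/K = ((1/(3 + 25) - 1333) - 2895)/5616 = ((1/28 - 1333) - 2895)*(1/5616) = (-37323/28 - 2895)*(1/5616) = -118383/28*1/5616 = -39461/52416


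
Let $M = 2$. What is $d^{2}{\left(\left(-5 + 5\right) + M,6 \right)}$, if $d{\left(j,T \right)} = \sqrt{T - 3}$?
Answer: $3$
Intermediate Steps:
$d{\left(j,T \right)} = \sqrt{-3 + T}$
$d^{2}{\left(\left(-5 + 5\right) + M,6 \right)} = \left(\sqrt{-3 + 6}\right)^{2} = \left(\sqrt{3}\right)^{2} = 3$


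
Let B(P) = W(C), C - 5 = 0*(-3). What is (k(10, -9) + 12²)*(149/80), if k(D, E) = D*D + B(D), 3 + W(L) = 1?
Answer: 18029/40 ≈ 450.73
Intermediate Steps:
C = 5 (C = 5 + 0*(-3) = 5 + 0 = 5)
W(L) = -2 (W(L) = -3 + 1 = -2)
B(P) = -2
k(D, E) = -2 + D² (k(D, E) = D*D - 2 = D² - 2 = -2 + D²)
(k(10, -9) + 12²)*(149/80) = ((-2 + 10²) + 12²)*(149/80) = ((-2 + 100) + 144)*(149*(1/80)) = (98 + 144)*(149/80) = 242*(149/80) = 18029/40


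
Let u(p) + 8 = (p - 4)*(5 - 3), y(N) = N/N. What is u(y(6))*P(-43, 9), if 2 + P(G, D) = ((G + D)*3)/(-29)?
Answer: -616/29 ≈ -21.241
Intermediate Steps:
y(N) = 1
P(G, D) = -2 - 3*D/29 - 3*G/29 (P(G, D) = -2 + ((G + D)*3)/(-29) = -2 + ((D + G)*3)*(-1/29) = -2 + (3*D + 3*G)*(-1/29) = -2 + (-3*D/29 - 3*G/29) = -2 - 3*D/29 - 3*G/29)
u(p) = -16 + 2*p (u(p) = -8 + (p - 4)*(5 - 3) = -8 + (-4 + p)*2 = -8 + (-8 + 2*p) = -16 + 2*p)
u(y(6))*P(-43, 9) = (-16 + 2*1)*(-2 - 3/29*9 - 3/29*(-43)) = (-16 + 2)*(-2 - 27/29 + 129/29) = -14*44/29 = -616/29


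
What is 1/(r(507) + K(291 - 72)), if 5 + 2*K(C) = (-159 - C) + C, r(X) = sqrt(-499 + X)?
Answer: -41/3358 - sqrt(2)/3358 ≈ -0.012631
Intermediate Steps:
K(C) = -82 (K(C) = -5/2 + ((-159 - C) + C)/2 = -5/2 + (1/2)*(-159) = -5/2 - 159/2 = -82)
1/(r(507) + K(291 - 72)) = 1/(sqrt(-499 + 507) - 82) = 1/(sqrt(8) - 82) = 1/(2*sqrt(2) - 82) = 1/(-82 + 2*sqrt(2))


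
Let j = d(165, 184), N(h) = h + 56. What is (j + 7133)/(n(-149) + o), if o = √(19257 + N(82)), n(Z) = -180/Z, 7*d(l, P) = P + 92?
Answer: -29923372/66975377 + 1114645607*√2155/1004630655 ≈ 51.059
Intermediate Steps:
d(l, P) = 92/7 + P/7 (d(l, P) = (P + 92)/7 = (92 + P)/7 = 92/7 + P/7)
N(h) = 56 + h
j = 276/7 (j = 92/7 + (⅐)*184 = 92/7 + 184/7 = 276/7 ≈ 39.429)
o = 3*√2155 (o = √(19257 + (56 + 82)) = √(19257 + 138) = √19395 = 3*√2155 ≈ 139.27)
(j + 7133)/(n(-149) + o) = (276/7 + 7133)/(-180/(-149) + 3*√2155) = 50207/(7*(-180*(-1/149) + 3*√2155)) = 50207/(7*(180/149 + 3*√2155))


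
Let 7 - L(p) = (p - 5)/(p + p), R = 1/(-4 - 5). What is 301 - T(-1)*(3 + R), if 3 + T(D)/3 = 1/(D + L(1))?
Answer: 3911/12 ≈ 325.92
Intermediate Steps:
R = -⅑ (R = 1/(-9) = -⅑ ≈ -0.11111)
L(p) = 7 - (-5 + p)/(2*p) (L(p) = 7 - (p - 5)/(p + p) = 7 - (-5 + p)/(2*p))
T(D) = -9 + 3/(9 + D) (T(D) = -9 + 3/(D + (½)*(5 + 13*1)/1) = -9 + 3/(D + (½)*1*(5 + 13)) = -9 + 3/(D + (½)*1*18) = -9 + 3/(D + 9) = -9 + 3/(9 + D))
301 - T(-1)*(3 + R) = 301 - 3*(-26 - 3*(-1))/(9 - 1)*(3 - ⅑) = 301 - 3*(-26 + 3)/8*26/9 = 301 - 3*(⅛)*(-23)*26/9 = 301 - (-69)*26/(8*9) = 301 - 1*(-299/12) = 301 + 299/12 = 3911/12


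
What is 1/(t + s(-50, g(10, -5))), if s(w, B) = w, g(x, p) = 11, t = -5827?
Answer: -1/5877 ≈ -0.00017015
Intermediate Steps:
1/(t + s(-50, g(10, -5))) = 1/(-5827 - 50) = 1/(-5877) = -1/5877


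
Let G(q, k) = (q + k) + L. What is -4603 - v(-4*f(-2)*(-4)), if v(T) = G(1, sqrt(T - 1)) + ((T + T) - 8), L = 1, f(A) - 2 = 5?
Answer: -4821 - sqrt(111) ≈ -4831.5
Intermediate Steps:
f(A) = 7 (f(A) = 2 + 5 = 7)
G(q, k) = 1 + k + q (G(q, k) = (q + k) + 1 = (k + q) + 1 = 1 + k + q)
v(T) = -6 + sqrt(-1 + T) + 2*T (v(T) = (1 + sqrt(T - 1) + 1) + ((T + T) - 8) = (1 + sqrt(-1 + T) + 1) + (2*T - 8) = (2 + sqrt(-1 + T)) + (-8 + 2*T) = -6 + sqrt(-1 + T) + 2*T)
-4603 - v(-4*f(-2)*(-4)) = -4603 - (-6 + sqrt(-1 - 4*7*(-4)) + 2*(-4*7*(-4))) = -4603 - (-6 + sqrt(-1 - 28*(-4)) + 2*(-28*(-4))) = -4603 - (-6 + sqrt(-1 + 112) + 2*112) = -4603 - (-6 + sqrt(111) + 224) = -4603 - (218 + sqrt(111)) = -4603 + (-218 - sqrt(111)) = -4821 - sqrt(111)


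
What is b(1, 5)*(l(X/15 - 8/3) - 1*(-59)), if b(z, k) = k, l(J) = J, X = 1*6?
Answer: 851/3 ≈ 283.67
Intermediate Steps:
X = 6
b(1, 5)*(l(X/15 - 8/3) - 1*(-59)) = 5*((6/15 - 8/3) - 1*(-59)) = 5*((6*(1/15) - 8*⅓) + 59) = 5*((⅖ - 8/3) + 59) = 5*(-34/15 + 59) = 5*(851/15) = 851/3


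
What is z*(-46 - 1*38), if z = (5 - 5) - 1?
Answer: 84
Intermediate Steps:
z = -1 (z = 0 - 1 = -1)
z*(-46 - 1*38) = -(-46 - 1*38) = -(-46 - 38) = -1*(-84) = 84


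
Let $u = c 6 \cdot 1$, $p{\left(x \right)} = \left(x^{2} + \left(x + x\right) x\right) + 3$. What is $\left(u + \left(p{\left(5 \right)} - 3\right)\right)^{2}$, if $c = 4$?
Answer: $9801$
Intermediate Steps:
$p{\left(x \right)} = 3 + 3 x^{2}$ ($p{\left(x \right)} = \left(x^{2} + 2 x x\right) + 3 = \left(x^{2} + 2 x^{2}\right) + 3 = 3 x^{2} + 3 = 3 + 3 x^{2}$)
$u = 24$ ($u = 4 \cdot 6 \cdot 1 = 24 \cdot 1 = 24$)
$\left(u + \left(p{\left(5 \right)} - 3\right)\right)^{2} = \left(24 + \left(\left(3 + 3 \cdot 5^{2}\right) - 3\right)\right)^{2} = \left(24 + \left(\left(3 + 3 \cdot 25\right) - 3\right)\right)^{2} = \left(24 + \left(\left(3 + 75\right) - 3\right)\right)^{2} = \left(24 + \left(78 - 3\right)\right)^{2} = \left(24 + 75\right)^{2} = 99^{2} = 9801$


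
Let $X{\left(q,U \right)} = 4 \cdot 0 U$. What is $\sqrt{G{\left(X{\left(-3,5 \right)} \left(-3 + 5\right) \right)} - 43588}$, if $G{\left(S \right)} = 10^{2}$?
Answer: $12 i \sqrt{302} \approx 208.54 i$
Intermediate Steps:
$X{\left(q,U \right)} = 0$ ($X{\left(q,U \right)} = 0 U = 0$)
$G{\left(S \right)} = 100$
$\sqrt{G{\left(X{\left(-3,5 \right)} \left(-3 + 5\right) \right)} - 43588} = \sqrt{100 - 43588} = \sqrt{-43488} = 12 i \sqrt{302}$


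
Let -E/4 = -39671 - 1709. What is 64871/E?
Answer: 64871/165520 ≈ 0.39192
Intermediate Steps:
E = 165520 (E = -4*(-39671 - 1709) = -4*(-41380) = 165520)
64871/E = 64871/165520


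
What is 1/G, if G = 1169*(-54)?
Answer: -1/63126 ≈ -1.5841e-5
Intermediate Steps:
G = -63126
1/G = 1/(-63126) = -1/63126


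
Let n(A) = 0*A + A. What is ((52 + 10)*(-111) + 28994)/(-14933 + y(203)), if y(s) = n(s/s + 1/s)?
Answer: -4488736/3031195 ≈ -1.4808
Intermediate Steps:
n(A) = A (n(A) = 0 + A = A)
y(s) = 1 + 1/s (y(s) = s/s + 1/s = 1 + 1/s)
((52 + 10)*(-111) + 28994)/(-14933 + y(203)) = ((52 + 10)*(-111) + 28994)/(-14933 + (1 + 203)/203) = (62*(-111) + 28994)/(-14933 + (1/203)*204) = (-6882 + 28994)/(-14933 + 204/203) = 22112/(-3031195/203) = 22112*(-203/3031195) = -4488736/3031195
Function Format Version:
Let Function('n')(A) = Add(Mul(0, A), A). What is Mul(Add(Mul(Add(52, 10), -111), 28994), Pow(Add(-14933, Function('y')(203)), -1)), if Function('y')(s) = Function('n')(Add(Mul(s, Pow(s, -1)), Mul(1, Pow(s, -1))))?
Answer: Rational(-4488736, 3031195) ≈ -1.4808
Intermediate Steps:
Function('n')(A) = A (Function('n')(A) = Add(0, A) = A)
Function('y')(s) = Add(1, Pow(s, -1)) (Function('y')(s) = Add(Mul(s, Pow(s, -1)), Mul(1, Pow(s, -1))) = Add(1, Pow(s, -1)))
Mul(Add(Mul(Add(52, 10), -111), 28994), Pow(Add(-14933, Function('y')(203)), -1)) = Mul(Add(Mul(Add(52, 10), -111), 28994), Pow(Add(-14933, Mul(Pow(203, -1), Add(1, 203))), -1)) = Mul(Add(Mul(62, -111), 28994), Pow(Add(-14933, Mul(Rational(1, 203), 204)), -1)) = Mul(Add(-6882, 28994), Pow(Add(-14933, Rational(204, 203)), -1)) = Mul(22112, Pow(Rational(-3031195, 203), -1)) = Mul(22112, Rational(-203, 3031195)) = Rational(-4488736, 3031195)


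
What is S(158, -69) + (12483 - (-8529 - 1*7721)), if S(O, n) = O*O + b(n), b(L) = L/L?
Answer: 53698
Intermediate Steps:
b(L) = 1
S(O, n) = 1 + O² (S(O, n) = O*O + 1 = O² + 1 = 1 + O²)
S(158, -69) + (12483 - (-8529 - 1*7721)) = (1 + 158²) + (12483 - (-8529 - 1*7721)) = (1 + 24964) + (12483 - (-8529 - 7721)) = 24965 + (12483 - 1*(-16250)) = 24965 + (12483 + 16250) = 24965 + 28733 = 53698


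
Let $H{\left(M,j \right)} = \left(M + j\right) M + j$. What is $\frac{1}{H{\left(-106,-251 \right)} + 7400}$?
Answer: $\frac{1}{44991} \approx 2.2227 \cdot 10^{-5}$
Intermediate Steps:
$H{\left(M,j \right)} = j + M \left(M + j\right)$ ($H{\left(M,j \right)} = M \left(M + j\right) + j = j + M \left(M + j\right)$)
$\frac{1}{H{\left(-106,-251 \right)} + 7400} = \frac{1}{\left(-251 + \left(-106\right)^{2} - -26606\right) + 7400} = \frac{1}{\left(-251 + 11236 + 26606\right) + 7400} = \frac{1}{37591 + 7400} = \frac{1}{44991}$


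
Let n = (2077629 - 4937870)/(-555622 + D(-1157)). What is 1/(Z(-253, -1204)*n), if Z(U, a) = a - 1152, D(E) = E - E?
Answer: -277811/3369363898 ≈ -8.2452e-5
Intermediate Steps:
D(E) = 0
Z(U, a) = -1152 + a
n = 2860241/555622 (n = (2077629 - 4937870)/(-555622 + 0) = -2860241/(-555622) = -2860241*(-1/555622) = 2860241/555622 ≈ 5.1478)
1/(Z(-253, -1204)*n) = 1/((-1152 - 1204)*(2860241/555622)) = (555622/2860241)/(-2356) = -1/2356*555622/2860241 = -277811/3369363898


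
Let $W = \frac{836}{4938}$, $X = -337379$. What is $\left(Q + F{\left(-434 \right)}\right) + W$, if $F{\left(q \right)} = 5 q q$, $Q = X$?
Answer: $\frac{1492266487}{2469} \approx 6.044 \cdot 10^{5}$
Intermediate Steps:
$Q = -337379$
$F{\left(q \right)} = 5 q^{2}$
$W = \frac{418}{2469}$ ($W = 836 \cdot \frac{1}{4938} = \frac{418}{2469} \approx 0.1693$)
$\left(Q + F{\left(-434 \right)}\right) + W = \left(-337379 + 5 \left(-434\right)^{2}\right) + \frac{418}{2469} = \left(-337379 + 5 \cdot 188356\right) + \frac{418}{2469} = \left(-337379 + 941780\right) + \frac{418}{2469} = 604401 + \frac{418}{2469} = \frac{1492266487}{2469}$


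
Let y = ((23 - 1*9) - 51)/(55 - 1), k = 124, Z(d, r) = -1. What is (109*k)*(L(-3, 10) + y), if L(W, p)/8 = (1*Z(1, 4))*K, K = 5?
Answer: -14847326/27 ≈ -5.4990e+5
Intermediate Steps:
L(W, p) = -40 (L(W, p) = 8*((1*(-1))*5) = 8*(-1*5) = 8*(-5) = -40)
y = -37/54 (y = ((23 - 9) - 51)/54 = (14 - 51)*(1/54) = -37*1/54 = -37/54 ≈ -0.68519)
(109*k)*(L(-3, 10) + y) = (109*124)*(-40 - 37/54) = 13516*(-2197/54) = -14847326/27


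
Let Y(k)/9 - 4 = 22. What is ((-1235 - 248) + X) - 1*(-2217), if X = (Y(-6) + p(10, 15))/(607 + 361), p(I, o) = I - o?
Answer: 710741/968 ≈ 734.24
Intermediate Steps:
Y(k) = 234 (Y(k) = 36 + 9*22 = 36 + 198 = 234)
X = 229/968 (X = (234 + (10 - 1*15))/(607 + 361) = (234 + (10 - 15))/968 = (234 - 5)*(1/968) = 229*(1/968) = 229/968 ≈ 0.23657)
((-1235 - 248) + X) - 1*(-2217) = ((-1235 - 248) + 229/968) - 1*(-2217) = (-1483 + 229/968) + 2217 = -1435315/968 + 2217 = 710741/968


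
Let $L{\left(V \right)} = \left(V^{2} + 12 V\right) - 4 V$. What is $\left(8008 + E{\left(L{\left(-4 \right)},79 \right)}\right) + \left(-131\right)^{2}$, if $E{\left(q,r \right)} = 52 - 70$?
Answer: $25151$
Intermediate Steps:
$L{\left(V \right)} = V^{2} + 8 V$
$E{\left(q,r \right)} = -18$ ($E{\left(q,r \right)} = 52 - 70 = -18$)
$\left(8008 + E{\left(L{\left(-4 \right)},79 \right)}\right) + \left(-131\right)^{2} = \left(8008 - 18\right) + \left(-131\right)^{2} = 7990 + 17161 = 25151$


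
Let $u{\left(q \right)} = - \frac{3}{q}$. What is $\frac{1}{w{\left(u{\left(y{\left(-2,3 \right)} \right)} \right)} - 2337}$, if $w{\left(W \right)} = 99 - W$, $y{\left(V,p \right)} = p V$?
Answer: $- \frac{2}{4477} \approx -0.00044673$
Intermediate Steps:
$y{\left(V,p \right)} = V p$
$\frac{1}{w{\left(u{\left(y{\left(-2,3 \right)} \right)} \right)} - 2337} = \frac{1}{\left(99 - - \frac{3}{\left(-2\right) 3}\right) - 2337} = \frac{1}{\left(99 - - \frac{3}{-6}\right) - 2337} = \frac{1}{\left(99 - \left(-3\right) \left(- \frac{1}{6}\right)\right) - 2337} = \frac{1}{\left(99 - \frac{1}{2}\right) - 2337} = \frac{1}{\frac{197}{2} - 2337} = \frac{1}{- \frac{4477}{2}} = - \frac{2}{4477}$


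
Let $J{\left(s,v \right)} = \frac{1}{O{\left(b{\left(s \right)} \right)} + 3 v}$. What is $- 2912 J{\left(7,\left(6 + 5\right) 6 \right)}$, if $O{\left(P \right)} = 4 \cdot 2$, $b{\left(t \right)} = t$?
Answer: $- \frac{1456}{103} \approx -14.136$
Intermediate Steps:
$O{\left(P \right)} = 8$
$J{\left(s,v \right)} = \frac{1}{8 + 3 v}$
$- 2912 J{\left(7,\left(6 + 5\right) 6 \right)} = - \frac{2912}{8 + 3 \left(6 + 5\right) 6} = - \frac{2912}{8 + 3 \cdot 11 \cdot 6} = - \frac{2912}{8 + 3 \cdot 66} = - \frac{2912}{8 + 198} = - \frac{2912}{206} = \left(-2912\right) \frac{1}{206} = - \frac{1456}{103}$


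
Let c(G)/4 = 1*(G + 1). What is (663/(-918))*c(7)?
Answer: -208/9 ≈ -23.111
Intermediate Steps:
c(G) = 4 + 4*G (c(G) = 4*(1*(G + 1)) = 4*(1*(1 + G)) = 4*(1 + G) = 4 + 4*G)
(663/(-918))*c(7) = (663/(-918))*(4 + 4*7) = (663*(-1/918))*(4 + 28) = -13/18*32 = -208/9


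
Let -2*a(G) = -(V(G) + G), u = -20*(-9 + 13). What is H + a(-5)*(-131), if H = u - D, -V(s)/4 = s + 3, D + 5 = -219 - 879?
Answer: 1653/2 ≈ 826.50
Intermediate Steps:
D = -1103 (D = -5 + (-219 - 879) = -5 - 1098 = -1103)
V(s) = -12 - 4*s (V(s) = -4*(s + 3) = -4*(3 + s) = -12 - 4*s)
u = -80 (u = -20*4 = -80)
a(G) = -6 - 3*G/2 (a(G) = -(-1)*((-12 - 4*G) + G)/2 = -(-1)*(-12 - 3*G)/2 = -(12 + 3*G)/2 = -6 - 3*G/2)
H = 1023 (H = -80 - 1*(-1103) = -80 + 1103 = 1023)
H + a(-5)*(-131) = 1023 + (-6 - 3/2*(-5))*(-131) = 1023 + (-6 + 15/2)*(-131) = 1023 + (3/2)*(-131) = 1023 - 393/2 = 1653/2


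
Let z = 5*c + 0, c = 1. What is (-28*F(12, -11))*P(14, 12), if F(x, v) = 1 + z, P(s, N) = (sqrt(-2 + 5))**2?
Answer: -504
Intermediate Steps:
z = 5 (z = 5*1 + 0 = 5 + 0 = 5)
P(s, N) = 3 (P(s, N) = (sqrt(3))**2 = 3)
F(x, v) = 6 (F(x, v) = 1 + 5 = 6)
(-28*F(12, -11))*P(14, 12) = -28*6*3 = -168*3 = -504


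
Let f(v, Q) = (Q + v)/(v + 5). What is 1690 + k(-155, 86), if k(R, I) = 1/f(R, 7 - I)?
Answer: 65935/39 ≈ 1690.6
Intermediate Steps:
f(v, Q) = (Q + v)/(5 + v)
k(R, I) = (5 + R)/(7 + R - I) (k(R, I) = 1/(((7 - I) + R)/(5 + R)) = 1/((7 + R - I)/(5 + R)) = (5 + R)/(7 + R - I))
1690 + k(-155, 86) = 1690 + (5 - 155)/(7 - 155 - 1*86) = 1690 - 150/(7 - 155 - 86) = 1690 - 150/(-234) = 1690 - 1/234*(-150) = 1690 + 25/39 = 65935/39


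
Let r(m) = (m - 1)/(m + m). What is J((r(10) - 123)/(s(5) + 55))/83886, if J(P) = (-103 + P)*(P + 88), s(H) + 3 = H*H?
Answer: -21433556899/198944037600 ≈ -0.10774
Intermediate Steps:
r(m) = (-1 + m)/(2*m) (r(m) = (-1 + m)/((2*m)) = (-1 + m)*(1/(2*m)) = (-1 + m)/(2*m))
s(H) = -3 + H² (s(H) = -3 + H*H = -3 + H²)
J(P) = (-103 + P)*(88 + P)
J((r(10) - 123)/(s(5) + 55))/83886 = (-9064 + (((½)*(-1 + 10)/10 - 123)/((-3 + 5²) + 55))² - 15*((½)*(-1 + 10)/10 - 123)/((-3 + 5²) + 55))/83886 = (-9064 + (((½)*(⅒)*9 - 123)/((-3 + 25) + 55))² - 15*((½)*(⅒)*9 - 123)/((-3 + 25) + 55))*(1/83886) = (-9064 + ((9/20 - 123)/(22 + 55))² - 15*(9/20 - 123)/(22 + 55))*(1/83886) = (-9064 + (-2451/20/77)² - (-7353)/(4*77))*(1/83886) = (-9064 + (-2451/20*1/77)² - (-7353)/(4*77))*(1/83886) = (-9064 + (-2451/1540)² - 15*(-2451/1540))*(1/83886) = (-9064 + 6007401/2371600 + 7353/308)*(1/83886) = -21433556899/2371600*1/83886 = -21433556899/198944037600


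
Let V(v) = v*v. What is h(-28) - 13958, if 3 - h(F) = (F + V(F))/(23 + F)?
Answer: -69019/5 ≈ -13804.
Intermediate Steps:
V(v) = v**2
h(F) = 3 - (F + F**2)/(23 + F)
h(-28) - 13958 = (69 - 1*(-28)**2 + 2*(-28))/(23 - 28) - 13958 = (69 - 1*784 - 56)/(-5) - 13958 = -(69 - 784 - 56)/5 - 13958 = -1/5*(-771) - 13958 = 771/5 - 13958 = -69019/5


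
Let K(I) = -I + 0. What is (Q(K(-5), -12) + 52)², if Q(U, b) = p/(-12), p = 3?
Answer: 42849/16 ≈ 2678.1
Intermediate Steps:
K(I) = -I
Q(U, b) = -¼ (Q(U, b) = 3/(-12) = 3*(-1/12) = -¼)
(Q(K(-5), -12) + 52)² = (-¼ + 52)² = (207/4)² = 42849/16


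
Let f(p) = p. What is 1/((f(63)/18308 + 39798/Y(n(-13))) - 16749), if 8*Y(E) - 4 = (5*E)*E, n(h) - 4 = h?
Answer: -7487972/119587042989 ≈ -6.2615e-5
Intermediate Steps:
n(h) = 4 + h
Y(E) = 1/2 + 5*E**2/8 (Y(E) = 1/2 + ((5*E)*E)/8 = 1/2 + (5*E**2)/8 = 1/2 + 5*E**2/8)
1/((f(63)/18308 + 39798/Y(n(-13))) - 16749) = 1/((63/18308 + 39798/(1/2 + 5*(4 - 13)**2/8)) - 16749) = 1/((63*(1/18308) + 39798/(1/2 + (5/8)*(-9)**2)) - 16749) = 1/((63/18308 + 39798/(1/2 + (5/8)*81)) - 16749) = 1/((63/18308 + 39798/(1/2 + 405/8)) - 16749) = 1/((63/18308 + 39798/(409/8)) - 16749) = 1/((63/18308 + 39798*(8/409)) - 16749) = 1/((63/18308 + 318384/409) - 16749) = 1/(5829000039/7487972 - 16749) = 1/(-119587042989/7487972) = -7487972/119587042989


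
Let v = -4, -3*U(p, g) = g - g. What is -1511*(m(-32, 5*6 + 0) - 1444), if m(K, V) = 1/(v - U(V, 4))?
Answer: 8729047/4 ≈ 2.1823e+6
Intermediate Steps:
U(p, g) = 0 (U(p, g) = -(g - g)/3 = -⅓*0 = 0)
m(K, V) = -¼ (m(K, V) = 1/(-4 - 1*0) = 1/(-4 + 0) = 1/(-4) = -¼)
-1511*(m(-32, 5*6 + 0) - 1444) = -1511*(-¼ - 1444) = -1511*(-5777/4) = 8729047/4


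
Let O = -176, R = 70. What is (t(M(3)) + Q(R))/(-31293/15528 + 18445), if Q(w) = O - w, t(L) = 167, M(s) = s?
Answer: -408904/95460889 ≈ -0.0042835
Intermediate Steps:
Q(w) = -176 - w
(t(M(3)) + Q(R))/(-31293/15528 + 18445) = (167 + (-176 - 1*70))/(-31293/15528 + 18445) = (167 + (-176 - 70))/(-31293*1/15528 + 18445) = (167 - 246)/(-10431/5176 + 18445) = -79/95460889/5176 = -79*5176/95460889 = -408904/95460889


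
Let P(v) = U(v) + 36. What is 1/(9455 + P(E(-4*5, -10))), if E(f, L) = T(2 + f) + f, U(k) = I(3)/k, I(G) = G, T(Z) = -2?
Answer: 22/208799 ≈ 0.00010536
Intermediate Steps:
U(k) = 3/k
E(f, L) = -2 + f
P(v) = 36 + 3/v (P(v) = 3/v + 36 = 36 + 3/v)
1/(9455 + P(E(-4*5, -10))) = 1/(9455 + (36 + 3/(-2 - 4*5))) = 1/(9455 + (36 + 3/(-2 - 20))) = 1/(9455 + (36 + 3/(-22))) = 1/(9455 + (36 + 3*(-1/22))) = 1/(9455 + (36 - 3/22)) = 1/(9455 + 789/22) = 1/(208799/22) = 22/208799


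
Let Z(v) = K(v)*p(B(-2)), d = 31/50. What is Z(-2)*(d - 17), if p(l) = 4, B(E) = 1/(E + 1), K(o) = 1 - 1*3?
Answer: 3276/25 ≈ 131.04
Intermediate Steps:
d = 31/50 (d = 31*(1/50) = 31/50 ≈ 0.62000)
K(o) = -2 (K(o) = 1 - 3 = -2)
B(E) = 1/(1 + E)
Z(v) = -8 (Z(v) = -2*4 = -8)
Z(-2)*(d - 17) = -8*(31/50 - 17) = -8*(-819/50) = 3276/25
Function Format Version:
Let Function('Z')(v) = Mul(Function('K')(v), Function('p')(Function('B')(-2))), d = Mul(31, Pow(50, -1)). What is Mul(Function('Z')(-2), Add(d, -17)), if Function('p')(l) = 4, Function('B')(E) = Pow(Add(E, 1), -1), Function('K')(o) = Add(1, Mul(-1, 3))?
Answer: Rational(3276, 25) ≈ 131.04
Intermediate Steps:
d = Rational(31, 50) (d = Mul(31, Rational(1, 50)) = Rational(31, 50) ≈ 0.62000)
Function('K')(o) = -2 (Function('K')(o) = Add(1, -3) = -2)
Function('B')(E) = Pow(Add(1, E), -1)
Function('Z')(v) = -8 (Function('Z')(v) = Mul(-2, 4) = -8)
Mul(Function('Z')(-2), Add(d, -17)) = Mul(-8, Add(Rational(31, 50), -17)) = Mul(-8, Rational(-819, 50)) = Rational(3276, 25)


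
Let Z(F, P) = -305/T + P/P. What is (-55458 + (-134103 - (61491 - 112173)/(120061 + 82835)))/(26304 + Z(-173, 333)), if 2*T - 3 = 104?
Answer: -685889937203/95159069400 ≈ -7.2078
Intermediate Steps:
T = 107/2 (T = 3/2 + (1/2)*104 = 3/2 + 52 = 107/2 ≈ 53.500)
Z(F, P) = -503/107 (Z(F, P) = -305/107/2 + P/P = -305*2/107 + 1 = -610/107 + 1 = -503/107)
(-55458 + (-134103 - (61491 - 112173)/(120061 + 82835)))/(26304 + Z(-173, 333)) = (-55458 + (-134103 - (61491 - 112173)/(120061 + 82835)))/(26304 - 503/107) = (-55458 + (-134103 - (-50682)/202896))/(2814025/107) = (-55458 + (-134103 - (-50682)/202896))*(107/2814025) = (-55458 + (-134103 - 1*(-8447/33816)))*(107/2814025) = (-55458 + (-134103 + 8447/33816))*(107/2814025) = (-55458 - 4534818601/33816)*(107/2814025) = -6410186329/33816*107/2814025 = -685889937203/95159069400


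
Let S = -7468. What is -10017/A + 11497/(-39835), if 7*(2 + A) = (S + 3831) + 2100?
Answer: 925119506/20594695 ≈ 44.920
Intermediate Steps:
A = -1551/7 (A = -2 + ((-7468 + 3831) + 2100)/7 = -2 + (-3637 + 2100)/7 = -2 + (⅐)*(-1537) = -2 - 1537/7 = -1551/7 ≈ -221.57)
-10017/A + 11497/(-39835) = -10017/(-1551/7) + 11497/(-39835) = -10017*(-7/1551) + 11497*(-1/39835) = 23373/517 - 11497/39835 = 925119506/20594695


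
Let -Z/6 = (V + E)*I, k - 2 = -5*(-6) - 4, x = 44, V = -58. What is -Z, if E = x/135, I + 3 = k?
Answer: -77860/9 ≈ -8651.1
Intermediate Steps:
k = 28 (k = 2 + (-5*(-6) - 4) = 2 + (30 - 4) = 2 + 26 = 28)
I = 25 (I = -3 + 28 = 25)
E = 44/135 ≈ 0.32593
Z = 77860/9 (Z = -6*(-58 + 44/135)*25 = -(-15572)*25/45 = -6*(-38930/27) = 77860/9 ≈ 8651.1)
-Z = -1*77860/9 = -77860/9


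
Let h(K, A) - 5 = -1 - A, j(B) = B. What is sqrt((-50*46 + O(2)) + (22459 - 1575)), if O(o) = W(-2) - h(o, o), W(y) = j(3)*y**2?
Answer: 3*sqrt(2066) ≈ 136.36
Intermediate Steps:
h(K, A) = 4 - A (h(K, A) = 5 + (-1 - A) = 4 - A)
W(y) = 3*y**2
O(o) = 8 + o (O(o) = 3*(-2)**2 - (4 - o) = 3*4 + (-4 + o) = 12 + (-4 + o) = 8 + o)
sqrt((-50*46 + O(2)) + (22459 - 1575)) = sqrt((-50*46 + (8 + 2)) + (22459 - 1575)) = sqrt((-2300 + 10) + 20884) = sqrt(-2290 + 20884) = sqrt(18594) = 3*sqrt(2066)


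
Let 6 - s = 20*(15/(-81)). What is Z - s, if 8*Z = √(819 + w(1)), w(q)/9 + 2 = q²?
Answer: -262/27 + 9*√10/8 ≈ -6.1461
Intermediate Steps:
w(q) = -18 + 9*q²
Z = 9*√10/8 (Z = √(819 + (-18 + 9*1²))/8 = √(819 + (-18 + 9*1))/8 = √(819 + (-18 + 9))/8 = √(819 - 9)/8 = √810/8 = (9*√10)/8 = 9*√10/8 ≈ 3.5576)
s = 262/27 (s = 6 - 20*15/(-81) = 6 - 20*15*(-1/81) = 6 - 20*(-5)/27 = 6 - 1*(-100/27) = 6 + 100/27 = 262/27 ≈ 9.7037)
Z - s = 9*√10/8 - 1*262/27 = 9*√10/8 - 262/27 = -262/27 + 9*√10/8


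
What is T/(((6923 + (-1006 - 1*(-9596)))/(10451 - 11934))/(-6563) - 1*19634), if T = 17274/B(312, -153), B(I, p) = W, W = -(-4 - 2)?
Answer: -28021102591/191096312473 ≈ -0.14663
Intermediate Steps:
W = 6 (W = -1*(-6) = 6)
B(I, p) = 6
T = 2879 (T = 17274/6 = 17274*(1/6) = 2879)
T/(((6923 + (-1006 - 1*(-9596)))/(10451 - 11934))/(-6563) - 1*19634) = 2879/(((6923 + (-1006 - 1*(-9596)))/(10451 - 11934))/(-6563) - 1*19634) = 2879/(((6923 + (-1006 + 9596))/(-1483))*(-1/6563) - 19634) = 2879/(((6923 + 8590)*(-1/1483))*(-1/6563) - 19634) = 2879/((15513*(-1/1483))*(-1/6563) - 19634) = 2879/(-15513/1483*(-1/6563) - 19634) = 2879/(15513/9732929 - 19634) = 2879/(-191096312473/9732929) = 2879*(-9732929/191096312473) = -28021102591/191096312473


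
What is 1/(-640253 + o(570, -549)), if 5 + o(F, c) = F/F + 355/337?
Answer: -337/215766254 ≈ -1.5619e-6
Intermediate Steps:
o(F, c) = -993/337 (o(F, c) = -5 + (F/F + 355/337) = -5 + (1 + 355*(1/337)) = -5 + (1 + 355/337) = -5 + 692/337 = -993/337)
1/(-640253 + o(570, -549)) = 1/(-640253 - 993/337) = 1/(-215766254/337) = -337/215766254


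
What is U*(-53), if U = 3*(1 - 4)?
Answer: 477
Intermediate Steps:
U = -9 (U = 3*(-3) = -9)
U*(-53) = -9*(-53) = 477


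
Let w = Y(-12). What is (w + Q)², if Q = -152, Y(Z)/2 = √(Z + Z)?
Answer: 23008 - 1216*I*√6 ≈ 23008.0 - 2978.6*I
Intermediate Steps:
Y(Z) = 2*√2*√Z (Y(Z) = 2*√(Z + Z) = 2*√(2*Z) = 2*(√2*√Z) = 2*√2*√Z)
w = 4*I*√6 (w = 2*√2*√(-12) = 2*√2*(2*I*√3) = 4*I*√6 ≈ 9.798*I)
(w + Q)² = (4*I*√6 - 152)² = (-152 + 4*I*√6)²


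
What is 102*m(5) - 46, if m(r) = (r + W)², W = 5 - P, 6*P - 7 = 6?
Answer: 37277/6 ≈ 6212.8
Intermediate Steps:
P = 13/6 (P = 7/6 + (⅙)*6 = 7/6 + 1 = 13/6 ≈ 2.1667)
W = 17/6 (W = 5 - 1*13/6 = 5 - 13/6 = 17/6 ≈ 2.8333)
m(r) = (17/6 + r)² (m(r) = (r + 17/6)² = (17/6 + r)²)
102*m(5) - 46 = 102*((17 + 6*5)²/36) - 46 = 102*((17 + 30)²/36) - 46 = 102*((1/36)*47²) - 46 = 102*((1/36)*2209) - 46 = 102*(2209/36) - 46 = 37553/6 - 46 = 37277/6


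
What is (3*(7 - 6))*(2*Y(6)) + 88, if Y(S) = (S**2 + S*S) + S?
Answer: 556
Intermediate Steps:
Y(S) = S + 2*S**2 (Y(S) = (S**2 + S**2) + S = 2*S**2 + S = S + 2*S**2)
(3*(7 - 6))*(2*Y(6)) + 88 = (3*(7 - 6))*(2*(6*(1 + 2*6))) + 88 = (3*1)*(2*(6*(1 + 12))) + 88 = 3*(2*(6*13)) + 88 = 3*(2*78) + 88 = 3*156 + 88 = 468 + 88 = 556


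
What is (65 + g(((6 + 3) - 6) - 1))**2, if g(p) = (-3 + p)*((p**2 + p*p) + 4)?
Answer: 2809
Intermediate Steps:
g(p) = (-3 + p)*(4 + 2*p**2) (g(p) = (-3 + p)*((p**2 + p**2) + 4) = (-3 + p)*(2*p**2 + 4) = (-3 + p)*(4 + 2*p**2))
(65 + g(((6 + 3) - 6) - 1))**2 = (65 + (-12 - 6*(((6 + 3) - 6) - 1)**2 + 2*(((6 + 3) - 6) - 1)**3 + 4*(((6 + 3) - 6) - 1)))**2 = (65 + (-12 - 6*((9 - 6) - 1)**2 + 2*((9 - 6) - 1)**3 + 4*((9 - 6) - 1)))**2 = (65 + (-12 - 6*(3 - 1)**2 + 2*(3 - 1)**3 + 4*(3 - 1)))**2 = (65 + (-12 - 6*2**2 + 2*2**3 + 4*2))**2 = (65 + (-12 - 6*4 + 2*8 + 8))**2 = (65 + (-12 - 24 + 16 + 8))**2 = (65 - 12)**2 = 53**2 = 2809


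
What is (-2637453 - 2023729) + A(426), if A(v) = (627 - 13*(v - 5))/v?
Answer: -992834189/213 ≈ -4.6612e+6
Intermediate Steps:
A(v) = (692 - 13*v)/v (A(v) = (627 - 13*(-5 + v))/v = (627 - (-65 + 13*v))/v = (627 + (65 - 13*v))/v = (692 - 13*v)/v)
(-2637453 - 2023729) + A(426) = (-2637453 - 2023729) + (-13 + 692/426) = -4661182 + (-13 + 692*(1/426)) = -4661182 + (-13 + 346/213) = -4661182 - 2423/213 = -992834189/213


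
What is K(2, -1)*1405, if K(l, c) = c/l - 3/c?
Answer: 7025/2 ≈ 3512.5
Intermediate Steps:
K(l, c) = -3/c + c/l
K(2, -1)*1405 = (-3/(-1) - 1/2)*1405 = (-3*(-1) - 1*½)*1405 = (3 - ½)*1405 = (5/2)*1405 = 7025/2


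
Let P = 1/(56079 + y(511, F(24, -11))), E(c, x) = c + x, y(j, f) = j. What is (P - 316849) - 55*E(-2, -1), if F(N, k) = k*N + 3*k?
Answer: -17921147559/56590 ≈ -3.1668e+5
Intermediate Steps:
F(N, k) = 3*k + N*k (F(N, k) = N*k + 3*k = 3*k + N*k)
P = 1/56590 (P = 1/(56079 + 511) = 1/56590 ≈ 1.7671e-5)
(P - 316849) - 55*E(-2, -1) = (1/56590 - 316849) - 55*(-2 - 1) = -17930484909/56590 - 55*(-3) = -17930484909/56590 + 165 = -17921147559/56590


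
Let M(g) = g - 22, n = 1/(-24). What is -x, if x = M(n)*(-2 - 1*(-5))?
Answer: 529/8 ≈ 66.125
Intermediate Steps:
n = -1/24 ≈ -0.041667
M(g) = -22 + g
x = -529/8 (x = (-22 - 1/24)*(-2 - 1*(-5)) = -529*(-2 + 5)/24 = -529/24*3 = -529/8 ≈ -66.125)
-x = -1*(-529/8) = 529/8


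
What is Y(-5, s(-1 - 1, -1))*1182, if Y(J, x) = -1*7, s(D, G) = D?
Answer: -8274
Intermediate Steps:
Y(J, x) = -7
Y(-5, s(-1 - 1, -1))*1182 = -7*1182 = -8274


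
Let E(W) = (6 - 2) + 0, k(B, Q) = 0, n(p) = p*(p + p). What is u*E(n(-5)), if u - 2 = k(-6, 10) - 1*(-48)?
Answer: 200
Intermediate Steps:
n(p) = 2*p² (n(p) = p*(2*p) = 2*p²)
u = 50 (u = 2 + (0 - 1*(-48)) = 2 + (0 + 48) = 2 + 48 = 50)
E(W) = 4 (E(W) = 4 + 0 = 4)
u*E(n(-5)) = 50*4 = 200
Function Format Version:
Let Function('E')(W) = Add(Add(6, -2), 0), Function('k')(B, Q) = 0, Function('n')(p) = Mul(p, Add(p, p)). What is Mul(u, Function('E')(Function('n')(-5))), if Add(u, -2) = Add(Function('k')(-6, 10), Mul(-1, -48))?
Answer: 200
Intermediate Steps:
Function('n')(p) = Mul(2, Pow(p, 2)) (Function('n')(p) = Mul(p, Mul(2, p)) = Mul(2, Pow(p, 2)))
u = 50 (u = Add(2, Add(0, Mul(-1, -48))) = Add(2, Add(0, 48)) = Add(2, 48) = 50)
Function('E')(W) = 4 (Function('E')(W) = Add(4, 0) = 4)
Mul(u, Function('E')(Function('n')(-5))) = Mul(50, 4) = 200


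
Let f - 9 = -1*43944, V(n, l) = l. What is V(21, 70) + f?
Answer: -43865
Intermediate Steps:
f = -43935 (f = 9 - 1*43944 = 9 - 43944 = -43935)
V(21, 70) + f = 70 - 43935 = -43865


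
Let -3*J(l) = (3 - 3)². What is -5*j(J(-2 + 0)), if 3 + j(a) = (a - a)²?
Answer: 15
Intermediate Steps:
J(l) = 0 (J(l) = -(3 - 3)²/3 = -⅓*0² = -⅓*0 = 0)
j(a) = -3 (j(a) = -3 + (a - a)² = -3 + 0² = -3 + 0 = -3)
-5*j(J(-2 + 0)) = -5*(-3) = 15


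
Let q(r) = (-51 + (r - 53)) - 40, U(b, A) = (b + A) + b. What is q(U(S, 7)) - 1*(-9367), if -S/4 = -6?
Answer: 9278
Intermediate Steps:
S = 24 (S = -4*(-6) = 24)
U(b, A) = A + 2*b (U(b, A) = (A + b) + b = A + 2*b)
q(r) = -144 + r (q(r) = (-51 + (-53 + r)) - 40 = (-104 + r) - 40 = -144 + r)
q(U(S, 7)) - 1*(-9367) = (-144 + (7 + 2*24)) - 1*(-9367) = (-144 + (7 + 48)) + 9367 = (-144 + 55) + 9367 = -89 + 9367 = 9278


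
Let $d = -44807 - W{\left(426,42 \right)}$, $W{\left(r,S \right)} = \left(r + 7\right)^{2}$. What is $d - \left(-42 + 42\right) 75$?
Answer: $-232296$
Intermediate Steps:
$W{\left(r,S \right)} = \left(7 + r\right)^{2}$
$d = -232296$ ($d = -44807 - \left(7 + 426\right)^{2} = -44807 - 433^{2} = -44807 - 187489 = -232296$)
$d - \left(-42 + 42\right) 75 = -232296 - \left(-42 + 42\right) 75 = -232296 - 0 \cdot 75 = -232296 - 0 = -232296 + 0 = -232296$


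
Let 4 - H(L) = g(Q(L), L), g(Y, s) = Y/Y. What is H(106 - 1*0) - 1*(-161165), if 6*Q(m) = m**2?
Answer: 161168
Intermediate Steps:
Q(m) = m**2/6
g(Y, s) = 1
H(L) = 3 (H(L) = 4 - 1*1 = 4 - 1 = 3)
H(106 - 1*0) - 1*(-161165) = 3 - 1*(-161165) = 3 + 161165 = 161168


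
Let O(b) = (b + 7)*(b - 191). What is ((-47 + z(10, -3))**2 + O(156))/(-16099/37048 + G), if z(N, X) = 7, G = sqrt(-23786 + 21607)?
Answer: 2448368761960/2991055006217 + 5634335417920*I*sqrt(2179)/2991055006217 ≈ 0.81856 + 87.932*I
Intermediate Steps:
O(b) = (-191 + b)*(7 + b) (O(b) = (7 + b)*(-191 + b) = (-191 + b)*(7 + b))
G = I*sqrt(2179) (G = sqrt(-2179) = I*sqrt(2179) ≈ 46.68*I)
((-47 + z(10, -3))**2 + O(156))/(-16099/37048 + G) = ((-47 + 7)**2 + (-1337 + 156**2 - 184*156))/(-16099/37048 + I*sqrt(2179)) = ((-40)**2 + (-1337 + 24336 - 28704))/(-16099*1/37048 + I*sqrt(2179)) = (1600 - 5705)/(-16099/37048 + I*sqrt(2179)) = -4105/(-16099/37048 + I*sqrt(2179))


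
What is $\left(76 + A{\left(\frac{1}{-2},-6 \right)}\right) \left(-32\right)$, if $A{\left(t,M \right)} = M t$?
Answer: $-2528$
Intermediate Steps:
$\left(76 + A{\left(\frac{1}{-2},-6 \right)}\right) \left(-32\right) = \left(76 - \frac{6}{-2}\right) \left(-32\right) = \left(76 - -3\right) \left(-32\right) = \left(76 + 3\right) \left(-32\right) = 79 \left(-32\right) = -2528$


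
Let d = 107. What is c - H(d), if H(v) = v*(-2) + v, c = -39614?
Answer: -39507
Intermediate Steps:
H(v) = -v (H(v) = -2*v + v = -v)
c - H(d) = -39614 - (-1)*107 = -39614 - 1*(-107) = -39614 + 107 = -39507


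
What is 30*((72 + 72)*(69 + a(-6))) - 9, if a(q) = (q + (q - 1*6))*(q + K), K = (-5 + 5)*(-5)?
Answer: 764631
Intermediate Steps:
K = 0 (K = 0*(-5) = 0)
a(q) = q*(-6 + 2*q) (a(q) = (q + (q - 1*6))*(q + 0) = (q + (q - 6))*q = (q + (-6 + q))*q = (-6 + 2*q)*q = q*(-6 + 2*q))
30*((72 + 72)*(69 + a(-6))) - 9 = 30*((72 + 72)*(69 + 2*(-6)*(-3 - 6))) - 9 = 30*(144*(69 + 2*(-6)*(-9))) - 9 = 30*(144*(69 + 108)) - 9 = 30*(144*177) - 9 = 30*25488 - 9 = 764640 - 9 = 764631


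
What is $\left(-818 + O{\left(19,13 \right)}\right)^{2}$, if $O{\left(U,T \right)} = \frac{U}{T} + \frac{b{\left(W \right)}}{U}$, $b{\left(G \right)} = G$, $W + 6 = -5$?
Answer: $\frac{40734541584}{61009} \approx 6.6768 \cdot 10^{5}$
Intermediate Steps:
$W = -11$ ($W = -6 - 5 = -11$)
$O{\left(U,T \right)} = - \frac{11}{U} + \frac{U}{T}$ ($O{\left(U,T \right)} = \frac{U}{T} - \frac{11}{U} = - \frac{11}{U} + \frac{U}{T}$)
$\left(-818 + O{\left(19,13 \right)}\right)^{2} = \left(-818 + \left(- \frac{11}{19} + \frac{19}{13}\right)\right)^{2} = \left(-818 + \frac{218}{247}\right)^{2} = \left(- \frac{201828}{247}\right)^{2} = \frac{40734541584}{61009}$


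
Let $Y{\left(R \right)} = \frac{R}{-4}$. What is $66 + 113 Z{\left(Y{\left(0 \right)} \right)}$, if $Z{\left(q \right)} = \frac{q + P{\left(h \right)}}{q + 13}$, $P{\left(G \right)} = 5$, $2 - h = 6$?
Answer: $\frac{1423}{13} \approx 109.46$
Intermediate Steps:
$h = -4$ ($h = 2 - 6 = -4$)
$Y{\left(R \right)} = - \frac{R}{4}$ ($Y{\left(R \right)} = R \left(- \frac{1}{4}\right) = - \frac{R}{4}$)
$Z{\left(q \right)} = \frac{5 + q}{13 + q}$ ($Z{\left(q \right)} = \frac{q + 5}{q + 13} = \frac{5 + q}{13 + q}$)
$66 + 113 Z{\left(Y{\left(0 \right)} \right)} = 66 + 113 \frac{5 - 0}{13 - 0} = 66 + 113 \frac{5 + 0}{13 + 0} = 66 + 113 \cdot \frac{1}{13} \cdot 5 = 66 + 113 \cdot \frac{5}{13} = 66 + \frac{565}{13} = \frac{1423}{13}$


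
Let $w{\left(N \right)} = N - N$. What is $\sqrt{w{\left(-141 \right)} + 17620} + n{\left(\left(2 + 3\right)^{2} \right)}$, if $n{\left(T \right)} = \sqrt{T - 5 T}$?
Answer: $2 \sqrt{4405} + 10 i \approx 132.74 + 10.0 i$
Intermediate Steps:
$w{\left(N \right)} = 0$
$n{\left(T \right)} = 2 \sqrt{- T}$ ($n{\left(T \right)} = \sqrt{- 4 T} = 2 \sqrt{- T}$)
$\sqrt{w{\left(-141 \right)} + 17620} + n{\left(\left(2 + 3\right)^{2} \right)} = \sqrt{0 + 17620} + 2 \sqrt{- \left(2 + 3\right)^{2}} = \sqrt{17620} + 2 \sqrt{- 5^{2}} = 2 \sqrt{4405} + 2 \sqrt{\left(-1\right) 25} = 2 \sqrt{4405} + 2 \sqrt{-25} = 2 \sqrt{4405} + 2 \cdot 5 i = 2 \sqrt{4405} + 10 i$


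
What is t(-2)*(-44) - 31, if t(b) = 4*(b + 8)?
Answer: -1087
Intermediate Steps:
t(b) = 32 + 4*b (t(b) = 4*(8 + b) = 32 + 4*b)
t(-2)*(-44) - 31 = (32 + 4*(-2))*(-44) - 31 = (32 - 8)*(-44) - 31 = 24*(-44) - 31 = -1056 - 31 = -1087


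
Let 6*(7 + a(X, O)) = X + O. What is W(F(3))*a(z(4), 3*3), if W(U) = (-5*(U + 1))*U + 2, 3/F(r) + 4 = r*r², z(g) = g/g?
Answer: -10688/1587 ≈ -6.7347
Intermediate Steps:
z(g) = 1
a(X, O) = -7 + O/6 + X/6 (a(X, O) = -7 + (X + O)/6 = -7 + (O + X)/6 = -7 + (O/6 + X/6) = -7 + O/6 + X/6)
F(r) = 3/(-4 + r³) (F(r) = 3/(-4 + r*r²) = 3/(-4 + r³))
W(U) = 2 + U*(-5 - 5*U) (W(U) = (-5*(1 + U))*U + 2 = (-5 - 5*U)*U + 2 = U*(-5 - 5*U) + 2 = 2 + U*(-5 - 5*U))
W(F(3))*a(z(4), 3*3) = (2 - 15/(-4 + 3³) - 5*9/(-4 + 3³)²)*(-7 + (3*3)/6 + (⅙)*1) = (2 - 15/(-4 + 27) - 5*9/(-4 + 27)²)*(-7 + (⅙)*9 + ⅙) = (2 - 15/23 - 5*(3/23)²)*(-7 + 3/2 + ⅙) = (2 - 15/23 - 5*(3*(1/23))²)*(-16/3) = (2 - 5*3/23 - 5*(3/23)²)*(-16/3) = (2 - 15/23 - 5*9/529)*(-16/3) = (2 - 15/23 - 45/529)*(-16/3) = (668/529)*(-16/3) = -10688/1587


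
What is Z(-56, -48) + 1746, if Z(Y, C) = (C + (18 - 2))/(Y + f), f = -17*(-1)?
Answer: 68126/39 ≈ 1746.8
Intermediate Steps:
f = 17
Z(Y, C) = (16 + C)/(17 + Y) (Z(Y, C) = (C + (18 - 2))/(Y + 17) = (C + 16)/(17 + Y) = (16 + C)/(17 + Y))
Z(-56, -48) + 1746 = (16 - 48)/(17 - 56) + 1746 = -32/(-39) + 1746 = -1/39*(-32) + 1746 = 32/39 + 1746 = 68126/39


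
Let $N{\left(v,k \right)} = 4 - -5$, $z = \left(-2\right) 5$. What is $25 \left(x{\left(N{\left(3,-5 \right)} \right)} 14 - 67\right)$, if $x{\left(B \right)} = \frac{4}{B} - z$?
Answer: $\frac{17825}{9} \approx 1980.6$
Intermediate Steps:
$z = -10$
$N{\left(v,k \right)} = 9$ ($N{\left(v,k \right)} = 4 + 5 = 9$)
$x{\left(B \right)} = 10 + \frac{4}{B}$ ($x{\left(B \right)} = \frac{4}{B} - -10 = \frac{4}{B} + 10 = 10 + \frac{4}{B}$)
$25 \left(x{\left(N{\left(3,-5 \right)} \right)} 14 - 67\right) = 25 \left(\left(10 + \frac{4}{9}\right) 14 - 67\right) = 25 \left(\frac{94}{9} \cdot 14 - 67\right) = 25 \left(\frac{1316}{9} - 67\right) = 25 \cdot \frac{713}{9} = \frac{17825}{9}$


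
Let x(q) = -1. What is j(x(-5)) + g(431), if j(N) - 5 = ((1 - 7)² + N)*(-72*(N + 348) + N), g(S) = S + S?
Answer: -873608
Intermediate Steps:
g(S) = 2*S
j(N) = 5 + (-25056 - 71*N)*(36 + N) (j(N) = 5 + ((1 - 7)² + N)*(-72*(N + 348) + N) = 5 + ((-6)² + N)*(-72*(348 + N) + N) = 5 + (36 + N)*((-25056 - 72*N) + N) = 5 + (36 + N)*(-25056 - 71*N) = 5 + (-25056 - 71*N)*(36 + N))
j(x(-5)) + g(431) = (-902011 - 27612*(-1) - 71*(-1)²) + 2*431 = (-902011 + 27612 - 71*1) + 862 = (-902011 + 27612 - 71) + 862 = -874470 + 862 = -873608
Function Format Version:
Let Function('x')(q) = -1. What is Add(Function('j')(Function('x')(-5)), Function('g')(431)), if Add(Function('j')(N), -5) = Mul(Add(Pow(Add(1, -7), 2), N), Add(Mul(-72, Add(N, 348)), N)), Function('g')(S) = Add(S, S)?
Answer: -873608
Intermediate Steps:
Function('g')(S) = Mul(2, S)
Function('j')(N) = Add(5, Mul(Add(-25056, Mul(-71, N)), Add(36, N))) (Function('j')(N) = Add(5, Mul(Add(Pow(Add(1, -7), 2), N), Add(Mul(-72, Add(N, 348)), N))) = Add(5, Mul(Add(Pow(-6, 2), N), Add(Mul(-72, Add(348, N)), N))) = Add(5, Mul(Add(36, N), Add(Add(-25056, Mul(-72, N)), N))) = Add(5, Mul(Add(36, N), Add(-25056, Mul(-71, N)))) = Add(5, Mul(Add(-25056, Mul(-71, N)), Add(36, N))))
Add(Function('j')(Function('x')(-5)), Function('g')(431)) = Add(Add(-902011, Mul(-27612, -1), Mul(-71, Pow(-1, 2))), Mul(2, 431)) = Add(Add(-902011, 27612, Mul(-71, 1)), 862) = Add(Add(-902011, 27612, -71), 862) = Add(-874470, 862) = -873608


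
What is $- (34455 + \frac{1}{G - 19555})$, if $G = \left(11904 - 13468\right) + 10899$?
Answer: $- \frac{352130099}{10220} \approx -34455.0$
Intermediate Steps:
$G = 9335$ ($G = -1564 + 10899 = 9335$)
$- (34455 + \frac{1}{G - 19555}) = - (34455 + \frac{1}{9335 - 19555}) = - (34455 + \frac{1}{-10220}) = - (34455 - \frac{1}{10220}) = \left(-1\right) \frac{352130099}{10220} = - \frac{352130099}{10220}$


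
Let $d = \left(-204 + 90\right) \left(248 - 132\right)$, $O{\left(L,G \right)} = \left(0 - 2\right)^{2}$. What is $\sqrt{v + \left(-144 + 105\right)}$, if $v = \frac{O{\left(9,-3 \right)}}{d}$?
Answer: $\frac{i \sqrt{426259110}}{3306} \approx 6.245 i$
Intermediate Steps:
$O{\left(L,G \right)} = 4$ ($O{\left(L,G \right)} = \left(-2\right)^{2} = 4$)
$d = -13224$ ($d = \left(-114\right) 116 = -13224$)
$v = - \frac{1}{3306}$ ($v = \frac{4}{-13224} = 4 \left(- \frac{1}{13224}\right) = - \frac{1}{3306} \approx -0.00030248$)
$\sqrt{v + \left(-144 + 105\right)} = \sqrt{- \frac{1}{3306} + \left(-144 + 105\right)} = \sqrt{- \frac{1}{3306} - 39} = \sqrt{- \frac{128935}{3306}} = \frac{i \sqrt{426259110}}{3306}$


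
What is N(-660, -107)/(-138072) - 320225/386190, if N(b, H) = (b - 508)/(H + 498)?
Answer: -144060537119/173740933674 ≈ -0.82917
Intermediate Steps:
N(b, H) = (-508 + b)/(498 + H)
N(-660, -107)/(-138072) - 320225/386190 = ((-508 - 660)/(498 - 107))/(-138072) - 320225/386190 = (-1168/391)*(-1/138072) - 320225*1/386190 = ((1/391)*(-1168))*(-1/138072) - 64045/77238 = -1168/391*(-1/138072) - 64045/77238 = 146/6748269 - 64045/77238 = -144060537119/173740933674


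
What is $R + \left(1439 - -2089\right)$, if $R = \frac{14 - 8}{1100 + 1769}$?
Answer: $\frac{10121838}{2869} \approx 3528.0$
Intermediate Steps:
$R = \frac{6}{2869}$ ($R = \frac{14 + \left(-15 + 7\right)}{2869} = \left(14 - 8\right) \frac{1}{2869} = 6 \cdot \frac{1}{2869} = \frac{6}{2869} \approx 0.0020913$)
$R + \left(1439 - -2089\right) = \frac{6}{2869} + \left(1439 - -2089\right) = \frac{6}{2869} + \left(1439 + 2089\right) = \frac{6}{2869} + 3528 = \frac{10121838}{2869}$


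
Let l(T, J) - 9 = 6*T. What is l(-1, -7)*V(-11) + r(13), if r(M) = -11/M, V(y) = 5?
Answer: 184/13 ≈ 14.154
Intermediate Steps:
l(T, J) = 9 + 6*T
l(-1, -7)*V(-11) + r(13) = (9 + 6*(-1))*5 - 11/13 = (9 - 6)*5 - 11*1/13 = 3*5 - 11/13 = 15 - 11/13 = 184/13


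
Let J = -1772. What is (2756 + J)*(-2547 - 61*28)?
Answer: -4186920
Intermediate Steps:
(2756 + J)*(-2547 - 61*28) = (2756 - 1772)*(-2547 - 61*28) = 984*(-2547 - 1708) = 984*(-4255) = -4186920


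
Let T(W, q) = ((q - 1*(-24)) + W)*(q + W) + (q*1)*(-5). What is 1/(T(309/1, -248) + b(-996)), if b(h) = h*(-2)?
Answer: 1/8417 ≈ 0.00011881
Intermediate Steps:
b(h) = -2*h
T(W, q) = -5*q + (W + q)*(24 + W + q) (T(W, q) = ((q + 24) + W)*(W + q) + q*(-5) = ((24 + q) + W)*(W + q) - 5*q = (24 + W + q)*(W + q) - 5*q = (W + q)*(24 + W + q) - 5*q = -5*q + (W + q)*(24 + W + q))
1/(T(309/1, -248) + b(-996)) = 1/(((309/1)**2 + (-248)**2 + 19*(-248) + 24*(309/1) + 2*(309/1)*(-248)) - 2*(-996)) = 1/(((309*1)**2 + 61504 - 4712 + 24*(309*1) + 2*(309*1)*(-248)) + 1992) = 1/((309**2 + 61504 - 4712 + 24*309 + 2*309*(-248)) + 1992) = 1/((95481 + 61504 - 4712 + 7416 - 153264) + 1992) = 1/(6425 + 1992) = 1/8417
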